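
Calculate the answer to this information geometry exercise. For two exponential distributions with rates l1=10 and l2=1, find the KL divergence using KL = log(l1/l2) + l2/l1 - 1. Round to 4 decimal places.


KL divergence for exponential family:
KL = log(l1/l2) + l2/l1 - 1.
log(10/1) = 2.302585.
1/10 = 0.1.
KL = 2.302585 + 0.1 - 1 = 1.4026

1.4026


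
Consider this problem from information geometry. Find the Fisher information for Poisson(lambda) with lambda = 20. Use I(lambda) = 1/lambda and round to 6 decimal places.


Fisher information for Poisson: I(lambda) = 1/lambda.
lambda = 20.
I(lambda) = 1/20 = 0.050000

0.050000


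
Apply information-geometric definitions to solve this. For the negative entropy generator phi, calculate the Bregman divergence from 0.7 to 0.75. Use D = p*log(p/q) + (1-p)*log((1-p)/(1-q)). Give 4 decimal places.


Bregman divergence with negative entropy generator:
D = p*log(p/q) + (1-p)*log((1-p)/(1-q)).
p = 0.7, q = 0.75.
p*log(p/q) = 0.7*log(0.7/0.75) = -0.048295.
(1-p)*log((1-p)/(1-q)) = 0.3*log(0.3/0.25) = 0.054696.
D = -0.048295 + 0.054696 = 0.0064

0.0064


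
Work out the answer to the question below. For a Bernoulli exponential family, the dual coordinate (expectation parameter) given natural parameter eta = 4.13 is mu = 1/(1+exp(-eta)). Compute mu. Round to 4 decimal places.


Dual coordinate (expectation parameter) for Bernoulli:
mu = 1/(1+exp(-eta)).
eta = 4.13.
exp(-eta) = exp(-4.13) = 0.016083.
mu = 1/(1+0.016083) = 0.9842

0.9842


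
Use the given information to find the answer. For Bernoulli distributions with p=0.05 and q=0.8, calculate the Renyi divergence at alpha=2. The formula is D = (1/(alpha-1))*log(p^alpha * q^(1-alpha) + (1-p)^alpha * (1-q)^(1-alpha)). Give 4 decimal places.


Renyi divergence of order alpha between Bernoulli distributions:
D = (1/(alpha-1))*log(p^alpha * q^(1-alpha) + (1-p)^alpha * (1-q)^(1-alpha)).
alpha = 2, p = 0.05, q = 0.8.
p^alpha * q^(1-alpha) = 0.05^2 * 0.8^-1 = 0.003125.
(1-p)^alpha * (1-q)^(1-alpha) = 0.95^2 * 0.2^-1 = 4.5125.
sum = 0.003125 + 4.5125 = 4.515625.
D = (1/1)*log(4.515625) = 1.5075

1.5075


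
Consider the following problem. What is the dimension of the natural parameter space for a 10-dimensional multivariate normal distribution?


Exponential family dimension calculation:
For 10-dim MVN: mean has 10 params, covariance has 10*11/2 = 55 unique entries.
Total dim = 10 + 55 = 65.

65


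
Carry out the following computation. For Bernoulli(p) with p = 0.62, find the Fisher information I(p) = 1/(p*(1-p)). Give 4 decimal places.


For Bernoulli(p), Fisher information is I(p) = 1/(p*(1-p)).
p = 0.62, 1-p = 0.38.
p*(1-p) = 0.2356.
I(p) = 1/0.2356 = 4.2445

4.2445


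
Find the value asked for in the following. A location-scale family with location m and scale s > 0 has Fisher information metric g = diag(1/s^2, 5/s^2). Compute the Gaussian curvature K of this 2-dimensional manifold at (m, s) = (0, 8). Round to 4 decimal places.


The metric has the form g = (A dm^2 + B ds^2)/s^2 with A = 1, B = 5.
Substitute u = sqrt(A/B)*m: g = B*(du^2 + ds^2)/s^2, i.e. B times the
Poincare upper half-plane metric, which has constant Gaussian curvature -1.
Scaling a 2D metric by a constant c divides the Gaussian curvature by c,
so K = -1/B = -1/(5) = -0.2000 everywhere (the point (m, s) = (0, 8) is irrelevant:
the curvature is constant).
The requested Gaussian curvature is K = -0.2000.

-0.2000


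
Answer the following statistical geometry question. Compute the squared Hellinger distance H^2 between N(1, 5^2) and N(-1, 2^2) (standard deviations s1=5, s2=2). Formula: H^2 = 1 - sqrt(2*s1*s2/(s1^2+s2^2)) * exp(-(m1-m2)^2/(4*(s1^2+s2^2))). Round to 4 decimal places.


Squared Hellinger distance for Gaussians:
H^2 = 1 - sqrt(2*s1*s2/(s1^2+s2^2)) * exp(-(m1-m2)^2/(4*(s1^2+s2^2))).
s1^2 = 25, s2^2 = 4, s1^2+s2^2 = 29.
sqrt(2*5*2/(29)) = 0.830455.
(m1-m2)^2 = (2)^2 = 4.
exp(-4/(4*29)) = exp(-0.034483) = 0.966105.
H^2 = 1 - 0.830455*0.966105 = 0.1977

0.1977


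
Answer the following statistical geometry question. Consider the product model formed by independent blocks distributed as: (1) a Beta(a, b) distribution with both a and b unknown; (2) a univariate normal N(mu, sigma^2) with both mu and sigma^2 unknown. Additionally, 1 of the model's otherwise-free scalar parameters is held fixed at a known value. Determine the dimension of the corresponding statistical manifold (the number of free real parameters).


The dimension of a statistical manifold equals the number of free
(independent) real parameters of the model. For a product of independent
blocks the parameter counts add.
- Beta (a, b): 2.
- normal (mu, sigma^2): 2.
Total = 2 + 2 = 4.
1 parameter(s) fixed at known values: 4 - 1 = 3.
Dimension = 3

3


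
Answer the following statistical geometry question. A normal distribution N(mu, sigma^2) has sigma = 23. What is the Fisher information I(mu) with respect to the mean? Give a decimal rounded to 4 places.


The Fisher information for the mean of a normal distribution is I(mu) = 1/sigma^2.
sigma = 23, so sigma^2 = 529.
I(mu) = 1/529 = 0.0019

0.0019


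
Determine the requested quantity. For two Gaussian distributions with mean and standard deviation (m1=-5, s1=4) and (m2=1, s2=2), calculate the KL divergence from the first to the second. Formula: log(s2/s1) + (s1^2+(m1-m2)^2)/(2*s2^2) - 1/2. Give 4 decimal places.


KL divergence between normal distributions:
KL = log(s2/s1) + (s1^2 + (m1-m2)^2)/(2*s2^2) - 1/2.
log(2/4) = -0.693147.
(4^2 + (-5-1)^2)/(2*2^2) = (16 + 36)/8 = 6.5.
KL = -0.693147 + 6.5 - 0.5 = 5.3069

5.3069


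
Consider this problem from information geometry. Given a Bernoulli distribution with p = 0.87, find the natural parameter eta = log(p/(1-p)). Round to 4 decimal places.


Natural parameter for Bernoulli: eta = log(p/(1-p)).
p = 0.87, 1-p = 0.13.
p/(1-p) = 6.692308.
eta = log(6.692308) = 1.9010

1.9010


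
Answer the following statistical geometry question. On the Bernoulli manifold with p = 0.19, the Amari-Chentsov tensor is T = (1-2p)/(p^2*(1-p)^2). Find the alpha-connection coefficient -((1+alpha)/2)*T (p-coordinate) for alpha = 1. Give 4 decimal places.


Skewness (Amari-Chentsov) tensor: T = (1-2p)/(p^2*(1-p)^2).
p = 0.19, 1-2p = 0.62, p^2 = 0.0361, (1-p)^2 = 0.6561.
T = 0.62/(0.0361 * 0.6561) = 26.176673.
In the p-coordinate, Gamma^(alpha) = Gamma^(0) - (alpha/2)*T with Gamma^(0) = (1/2)*g'(p) = -T/2,
so Gamma^(alpha) = -((1+alpha)/2)*T.
alpha = 1, -(1+alpha)/2 = -1.0.
Gamma = -1.0 * 26.176673 = -26.1767

-26.1767


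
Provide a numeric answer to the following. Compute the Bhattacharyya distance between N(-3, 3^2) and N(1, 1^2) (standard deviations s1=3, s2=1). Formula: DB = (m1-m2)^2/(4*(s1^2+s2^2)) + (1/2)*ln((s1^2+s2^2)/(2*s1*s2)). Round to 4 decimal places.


Bhattacharyya distance between two Gaussians:
DB = (m1-m2)^2/(4*(s1^2+s2^2)) + (1/2)*ln((s1^2+s2^2)/(2*s1*s2)).
(m1-m2)^2 = (-4)^2 = 16.
s1^2+s2^2 = 9 + 1 = 10.
term1 = 16/40 = 0.4.
term2 = 0.5*ln(10/6.0) = 0.255413.
DB = 0.4 + 0.255413 = 0.6554

0.6554


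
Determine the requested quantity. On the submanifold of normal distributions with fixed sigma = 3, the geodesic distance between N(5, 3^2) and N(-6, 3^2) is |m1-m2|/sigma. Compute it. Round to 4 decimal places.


On the fixed-variance normal subfamily, geodesic distance = |m1-m2|/sigma.
|5 - -6| = 11.
sigma = 3.
d = 11/3 = 3.6667

3.6667


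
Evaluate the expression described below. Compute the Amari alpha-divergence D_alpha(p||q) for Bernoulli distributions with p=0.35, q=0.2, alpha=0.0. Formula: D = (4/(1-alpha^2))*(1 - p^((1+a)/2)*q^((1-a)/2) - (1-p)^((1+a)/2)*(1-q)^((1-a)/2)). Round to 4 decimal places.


Amari alpha-divergence:
D = (4/(1-alpha^2))*(1 - p^((1+a)/2)*q^((1-a)/2) - (1-p)^((1+a)/2)*(1-q)^((1-a)/2)).
alpha = 0.0, p = 0.35, q = 0.2.
e1 = (1+alpha)/2 = 0.5, e2 = (1-alpha)/2 = 0.5.
t1 = p^e1 * q^e2 = 0.35^0.5 * 0.2^0.5 = 0.264575.
t2 = (1-p)^e1 * (1-q)^e2 = 0.65^0.5 * 0.8^0.5 = 0.72111.
4/(1-alpha^2) = 4.0.
D = 4.0*(1 - 0.264575 - 0.72111) = 0.0573

0.0573


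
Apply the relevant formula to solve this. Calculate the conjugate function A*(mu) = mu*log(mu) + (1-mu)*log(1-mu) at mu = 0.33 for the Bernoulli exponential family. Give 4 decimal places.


Legendre transform for Bernoulli:
A*(mu) = mu*log(mu) + (1-mu)*log(1-mu).
mu = 0.33, 1-mu = 0.67.
mu*log(mu) = 0.33*log(0.33) = -0.365859.
(1-mu)*log(1-mu) = 0.67*log(0.67) = -0.26832.
A* = -0.365859 + -0.26832 = -0.6342

-0.6342


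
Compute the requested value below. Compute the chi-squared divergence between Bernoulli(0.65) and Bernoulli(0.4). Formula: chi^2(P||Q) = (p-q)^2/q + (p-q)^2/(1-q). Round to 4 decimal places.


Chi-squared divergence between Bernoulli distributions:
chi^2 = (p-q)^2/q + (p-q)^2/(1-q).
p = 0.65, q = 0.4, p-q = 0.25.
(p-q)^2 = 0.0625.
term1 = 0.0625/0.4 = 0.15625.
term2 = 0.0625/0.6 = 0.104167.
chi^2 = 0.15625 + 0.104167 = 0.2604

0.2604


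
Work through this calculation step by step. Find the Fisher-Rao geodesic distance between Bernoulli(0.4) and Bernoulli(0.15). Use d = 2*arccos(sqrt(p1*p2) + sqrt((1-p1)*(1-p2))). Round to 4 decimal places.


Geodesic distance on Bernoulli manifold:
d(p1,p2) = 2*arccos(sqrt(p1*p2) + sqrt((1-p1)*(1-p2))).
sqrt(p1*p2) = sqrt(0.4*0.15) = 0.244949.
sqrt((1-p1)*(1-p2)) = sqrt(0.6*0.85) = 0.714143.
arg = 0.244949 + 0.714143 = 0.959092.
d = 2*arccos(0.959092) = 0.5740

0.5740


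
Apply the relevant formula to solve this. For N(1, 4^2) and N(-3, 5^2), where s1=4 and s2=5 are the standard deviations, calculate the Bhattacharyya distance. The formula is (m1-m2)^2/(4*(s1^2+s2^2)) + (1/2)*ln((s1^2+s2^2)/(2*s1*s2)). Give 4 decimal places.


Bhattacharyya distance between two Gaussians:
DB = (m1-m2)^2/(4*(s1^2+s2^2)) + (1/2)*ln((s1^2+s2^2)/(2*s1*s2)).
(m1-m2)^2 = (4)^2 = 16.
s1^2+s2^2 = 16 + 25 = 41.
term1 = 16/164 = 0.097561.
term2 = 0.5*ln(41/40.0) = 0.012346.
DB = 0.097561 + 0.012346 = 0.1099

0.1099


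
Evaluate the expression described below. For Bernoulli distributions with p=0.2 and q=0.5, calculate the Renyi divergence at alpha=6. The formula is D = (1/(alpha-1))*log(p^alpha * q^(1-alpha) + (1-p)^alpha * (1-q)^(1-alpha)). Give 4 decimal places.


Renyi divergence of order alpha between Bernoulli distributions:
D = (1/(alpha-1))*log(p^alpha * q^(1-alpha) + (1-p)^alpha * (1-q)^(1-alpha)).
alpha = 6, p = 0.2, q = 0.5.
p^alpha * q^(1-alpha) = 0.2^6 * 0.5^-5 = 0.002048.
(1-p)^alpha * (1-q)^(1-alpha) = 0.8^6 * 0.5^-5 = 8.388608.
sum = 0.002048 + 8.388608 = 8.390656.
D = (1/5)*log(8.390656) = 0.4254

0.4254


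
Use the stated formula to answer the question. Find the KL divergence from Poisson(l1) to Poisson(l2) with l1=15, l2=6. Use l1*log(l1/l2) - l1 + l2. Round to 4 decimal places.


KL divergence for Poisson:
KL = l1*log(l1/l2) - l1 + l2.
l1 = 15, l2 = 6.
log(15/6) = 0.916291.
l1*log(l1/l2) = 15 * 0.916291 = 13.744361.
KL = 13.744361 - 15 + 6 = 4.7444

4.7444


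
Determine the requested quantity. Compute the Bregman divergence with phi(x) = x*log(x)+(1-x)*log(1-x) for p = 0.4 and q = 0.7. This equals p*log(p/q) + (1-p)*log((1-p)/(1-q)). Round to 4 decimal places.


Bregman divergence with negative entropy generator:
D = p*log(p/q) + (1-p)*log((1-p)/(1-q)).
p = 0.4, q = 0.7.
p*log(p/q) = 0.4*log(0.4/0.7) = -0.223846.
(1-p)*log((1-p)/(1-q)) = 0.6*log(0.6/0.3) = 0.415888.
D = -0.223846 + 0.415888 = 0.1920

0.1920


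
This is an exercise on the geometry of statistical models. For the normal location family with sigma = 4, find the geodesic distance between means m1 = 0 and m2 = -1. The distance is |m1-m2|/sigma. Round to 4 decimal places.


On the fixed-variance normal subfamily, geodesic distance = |m1-m2|/sigma.
|0 - -1| = 1.
sigma = 4.
d = 1/4 = 0.2500

0.2500


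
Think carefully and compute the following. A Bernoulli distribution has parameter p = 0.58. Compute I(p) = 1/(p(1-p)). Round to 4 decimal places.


For Bernoulli(p), Fisher information is I(p) = 1/(p*(1-p)).
p = 0.58, 1-p = 0.42.
p*(1-p) = 0.2436.
I(p) = 1/0.2436 = 4.1051

4.1051


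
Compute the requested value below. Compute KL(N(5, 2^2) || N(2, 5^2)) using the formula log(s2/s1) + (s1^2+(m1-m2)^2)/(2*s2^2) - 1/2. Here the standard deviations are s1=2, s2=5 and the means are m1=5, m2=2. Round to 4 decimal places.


KL divergence between normal distributions:
KL = log(s2/s1) + (s1^2 + (m1-m2)^2)/(2*s2^2) - 1/2.
log(5/2) = 0.916291.
(2^2 + (5-2)^2)/(2*5^2) = (4 + 9)/50 = 0.26.
KL = 0.916291 + 0.26 - 0.5 = 0.6763

0.6763


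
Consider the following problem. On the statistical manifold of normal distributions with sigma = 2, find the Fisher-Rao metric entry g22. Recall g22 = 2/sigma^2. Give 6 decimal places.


For the 2-parameter normal family, the Fisher metric has:
  g11 = 1/sigma^2, g22 = 2/sigma^2.
sigma = 2, sigma^2 = 4.
g22 = 0.500000

0.500000


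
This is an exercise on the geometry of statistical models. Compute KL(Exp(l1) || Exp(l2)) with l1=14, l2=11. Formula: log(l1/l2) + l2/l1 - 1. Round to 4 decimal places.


KL divergence for exponential family:
KL = log(l1/l2) + l2/l1 - 1.
log(14/11) = 0.241162.
11/14 = 0.785714.
KL = 0.241162 + 0.785714 - 1 = 0.0269

0.0269


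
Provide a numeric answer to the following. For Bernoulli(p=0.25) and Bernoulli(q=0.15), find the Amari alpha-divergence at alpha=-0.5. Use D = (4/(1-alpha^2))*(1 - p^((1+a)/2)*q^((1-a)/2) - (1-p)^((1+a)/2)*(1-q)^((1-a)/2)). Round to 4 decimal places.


Amari alpha-divergence:
D = (4/(1-alpha^2))*(1 - p^((1+a)/2)*q^((1-a)/2) - (1-p)^((1+a)/2)*(1-q)^((1-a)/2)).
alpha = -0.5, p = 0.25, q = 0.15.
e1 = (1+alpha)/2 = 0.25, e2 = (1-alpha)/2 = 0.75.
t1 = p^e1 * q^e2 = 0.25^0.25 * 0.15^0.75 = 0.170433.
t2 = (1-p)^e1 * (1-q)^e2 = 0.75^0.25 * 0.85^0.75 = 0.823815.
4/(1-alpha^2) = 5.333333.
D = 5.333333*(1 - 0.170433 - 0.823815) = 0.0307

0.0307


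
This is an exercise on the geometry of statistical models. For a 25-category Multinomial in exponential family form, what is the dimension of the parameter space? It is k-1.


Exponential family dimension calculation:
For Multinomial with k=25 categories, dim = k-1 = 24.

24


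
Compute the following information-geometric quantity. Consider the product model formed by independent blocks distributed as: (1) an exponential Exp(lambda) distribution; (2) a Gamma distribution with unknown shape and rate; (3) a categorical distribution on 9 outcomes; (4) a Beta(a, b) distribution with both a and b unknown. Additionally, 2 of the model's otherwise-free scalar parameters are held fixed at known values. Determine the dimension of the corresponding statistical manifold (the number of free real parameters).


The dimension of a statistical manifold equals the number of free
(independent) real parameters of the model. For a product of independent
blocks the parameter counts add.
- exponential (lambda): 1.
- Gamma (shape, rate): 2.
- categorical on 9 outcomes (probabilities sum to 1): 9-1 = 8.
- Beta (a, b): 2.
Total = 1 + 2 + 8 + 2 = 13.
2 parameter(s) fixed at known values: 13 - 2 = 11.
Dimension = 11

11


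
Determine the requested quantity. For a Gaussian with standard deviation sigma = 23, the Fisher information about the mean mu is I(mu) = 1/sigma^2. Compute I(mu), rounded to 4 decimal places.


The Fisher information for the mean of a normal distribution is I(mu) = 1/sigma^2.
sigma = 23, so sigma^2 = 529.
I(mu) = 1/529 = 0.0019

0.0019


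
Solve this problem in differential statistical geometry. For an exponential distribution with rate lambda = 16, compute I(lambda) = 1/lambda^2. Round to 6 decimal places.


Fisher information for exponential: I(lambda) = 1/lambda^2.
lambda = 16, lambda^2 = 256.
I = 1/256 = 0.003906

0.003906


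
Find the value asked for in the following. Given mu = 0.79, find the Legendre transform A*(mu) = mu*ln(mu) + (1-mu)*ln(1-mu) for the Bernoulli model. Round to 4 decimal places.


Legendre transform for Bernoulli:
A*(mu) = mu*log(mu) + (1-mu)*log(1-mu).
mu = 0.79, 1-mu = 0.21.
mu*log(mu) = 0.79*log(0.79) = -0.186221.
(1-mu)*log(1-mu) = 0.21*log(0.21) = -0.327736.
A* = -0.186221 + -0.327736 = -0.5140

-0.5140


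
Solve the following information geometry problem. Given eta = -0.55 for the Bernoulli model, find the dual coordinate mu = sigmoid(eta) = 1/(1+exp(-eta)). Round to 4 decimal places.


Dual coordinate (expectation parameter) for Bernoulli:
mu = 1/(1+exp(-eta)).
eta = -0.55.
exp(-eta) = exp(0.55) = 1.733253.
mu = 1/(1+1.733253) = 0.3659

0.3659


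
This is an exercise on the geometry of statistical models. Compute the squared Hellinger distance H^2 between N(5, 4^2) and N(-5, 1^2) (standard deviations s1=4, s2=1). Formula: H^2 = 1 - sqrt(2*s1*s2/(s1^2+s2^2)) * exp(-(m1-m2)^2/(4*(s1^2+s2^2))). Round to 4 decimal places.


Squared Hellinger distance for Gaussians:
H^2 = 1 - sqrt(2*s1*s2/(s1^2+s2^2)) * exp(-(m1-m2)^2/(4*(s1^2+s2^2))).
s1^2 = 16, s2^2 = 1, s1^2+s2^2 = 17.
sqrt(2*4*1/(17)) = 0.685994.
(m1-m2)^2 = (10)^2 = 100.
exp(-100/(4*17)) = exp(-1.470588) = 0.22979.
H^2 = 1 - 0.685994*0.22979 = 0.8424

0.8424


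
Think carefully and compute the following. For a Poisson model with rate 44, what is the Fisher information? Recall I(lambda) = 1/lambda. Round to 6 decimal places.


Fisher information for Poisson: I(lambda) = 1/lambda.
lambda = 44.
I(lambda) = 1/44 = 0.022727

0.022727


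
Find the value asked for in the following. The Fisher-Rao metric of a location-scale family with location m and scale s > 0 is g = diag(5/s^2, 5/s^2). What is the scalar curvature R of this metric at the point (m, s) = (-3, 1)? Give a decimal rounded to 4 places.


The metric has the form g = (A dm^2 + B ds^2)/s^2 with A = 5, B = 5.
Substitute u = sqrt(A/B)*m: g = B*(du^2 + ds^2)/s^2, i.e. B times the
Poincare upper half-plane metric, which has constant Gaussian curvature -1.
Scaling a 2D metric by a constant c divides the Gaussian curvature by c,
so K = -1/B = -1/(5) = -0.2000 everywhere (the point (m, s) = (-3, 1) is irrelevant:
the curvature is constant).
Scalar curvature in dimension 2: R = 2K = -2/(5) = -0.4000.

-0.4000


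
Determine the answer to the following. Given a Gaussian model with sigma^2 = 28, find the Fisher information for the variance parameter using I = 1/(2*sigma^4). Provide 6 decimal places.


Fisher information for variance: I(sigma^2) = 1/(2*sigma^4).
sigma^2 = 28, so sigma^4 = 784.
I = 1/(2*784) = 1/1568 = 0.000638

0.000638


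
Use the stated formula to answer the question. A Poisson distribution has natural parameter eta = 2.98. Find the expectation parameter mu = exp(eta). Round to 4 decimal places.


Expectation parameter for Poisson exponential family:
mu = exp(eta).
eta = 2.98.
mu = exp(2.98) = 19.6878

19.6878


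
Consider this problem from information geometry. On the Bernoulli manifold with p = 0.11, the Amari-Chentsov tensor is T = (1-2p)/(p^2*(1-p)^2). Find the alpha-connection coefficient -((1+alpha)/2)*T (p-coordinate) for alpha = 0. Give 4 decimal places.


Skewness (Amari-Chentsov) tensor: T = (1-2p)/(p^2*(1-p)^2).
p = 0.11, 1-2p = 0.78, p^2 = 0.0121, (1-p)^2 = 0.7921.
T = 0.78/(0.0121 * 0.7921) = 81.382161.
In the p-coordinate, Gamma^(alpha) = Gamma^(0) - (alpha/2)*T with Gamma^(0) = (1/2)*g'(p) = -T/2,
so Gamma^(alpha) = -((1+alpha)/2)*T.
alpha = 0, -(1+alpha)/2 = -0.5.
Gamma = -0.5 * 81.382161 = -40.6911

-40.6911


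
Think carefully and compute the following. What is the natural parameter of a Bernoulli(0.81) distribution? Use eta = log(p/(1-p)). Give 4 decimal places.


Natural parameter for Bernoulli: eta = log(p/(1-p)).
p = 0.81, 1-p = 0.19.
p/(1-p) = 4.263158.
eta = log(4.263158) = 1.4500

1.4500


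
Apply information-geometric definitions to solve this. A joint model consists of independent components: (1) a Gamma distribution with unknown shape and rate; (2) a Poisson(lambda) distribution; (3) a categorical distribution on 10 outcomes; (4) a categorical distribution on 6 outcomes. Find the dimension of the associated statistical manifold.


The dimension of a statistical manifold equals the number of free
(independent) real parameters of the model. For a product of independent
blocks the parameter counts add.
- Gamma (shape, rate): 2.
- Poisson (lambda): 1.
- categorical on 10 outcomes (probabilities sum to 1): 10-1 = 9.
- categorical on 6 outcomes (probabilities sum to 1): 6-1 = 5.
Total = 2 + 1 + 9 + 5 = 17.
Dimension = 17

17


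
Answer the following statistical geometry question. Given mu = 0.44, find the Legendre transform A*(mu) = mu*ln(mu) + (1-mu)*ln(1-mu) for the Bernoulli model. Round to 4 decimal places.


Legendre transform for Bernoulli:
A*(mu) = mu*log(mu) + (1-mu)*log(1-mu).
mu = 0.44, 1-mu = 0.56.
mu*log(mu) = 0.44*log(0.44) = -0.361231.
(1-mu)*log(1-mu) = 0.56*log(0.56) = -0.324698.
A* = -0.361231 + -0.324698 = -0.6859

-0.6859


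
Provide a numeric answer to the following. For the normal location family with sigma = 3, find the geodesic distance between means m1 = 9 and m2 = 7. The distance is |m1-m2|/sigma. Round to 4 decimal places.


On the fixed-variance normal subfamily, geodesic distance = |m1-m2|/sigma.
|9 - 7| = 2.
sigma = 3.
d = 2/3 = 0.6667

0.6667


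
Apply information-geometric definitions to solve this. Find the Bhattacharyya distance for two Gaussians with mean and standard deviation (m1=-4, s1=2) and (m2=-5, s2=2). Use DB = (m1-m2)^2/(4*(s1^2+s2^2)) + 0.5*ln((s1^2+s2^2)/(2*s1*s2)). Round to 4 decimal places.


Bhattacharyya distance between two Gaussians:
DB = (m1-m2)^2/(4*(s1^2+s2^2)) + (1/2)*ln((s1^2+s2^2)/(2*s1*s2)).
(m1-m2)^2 = (1)^2 = 1.
s1^2+s2^2 = 4 + 4 = 8.
term1 = 1/32 = 0.03125.
term2 = 0.5*ln(8/8.0) = 0.0.
DB = 0.03125 + 0.0 = 0.0313

0.0313


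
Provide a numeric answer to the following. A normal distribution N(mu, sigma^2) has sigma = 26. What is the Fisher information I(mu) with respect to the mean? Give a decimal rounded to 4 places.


The Fisher information for the mean of a normal distribution is I(mu) = 1/sigma^2.
sigma = 26, so sigma^2 = 676.
I(mu) = 1/676 = 0.0015

0.0015


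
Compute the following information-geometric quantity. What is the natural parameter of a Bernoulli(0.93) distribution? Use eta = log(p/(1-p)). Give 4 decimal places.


Natural parameter for Bernoulli: eta = log(p/(1-p)).
p = 0.93, 1-p = 0.07.
p/(1-p) = 13.285714.
eta = log(13.285714) = 2.5867

2.5867


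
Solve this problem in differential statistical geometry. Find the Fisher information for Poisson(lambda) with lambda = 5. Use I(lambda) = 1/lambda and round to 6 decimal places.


Fisher information for Poisson: I(lambda) = 1/lambda.
lambda = 5.
I(lambda) = 1/5 = 0.200000

0.200000


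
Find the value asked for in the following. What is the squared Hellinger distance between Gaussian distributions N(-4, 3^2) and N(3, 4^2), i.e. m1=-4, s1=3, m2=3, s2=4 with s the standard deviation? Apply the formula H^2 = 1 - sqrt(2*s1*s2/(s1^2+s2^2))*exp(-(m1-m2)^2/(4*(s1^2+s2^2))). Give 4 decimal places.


Squared Hellinger distance for Gaussians:
H^2 = 1 - sqrt(2*s1*s2/(s1^2+s2^2)) * exp(-(m1-m2)^2/(4*(s1^2+s2^2))).
s1^2 = 9, s2^2 = 16, s1^2+s2^2 = 25.
sqrt(2*3*4/(25)) = 0.979796.
(m1-m2)^2 = (-7)^2 = 49.
exp(-49/(4*25)) = exp(-0.49) = 0.612626.
H^2 = 1 - 0.979796*0.612626 = 0.3998

0.3998


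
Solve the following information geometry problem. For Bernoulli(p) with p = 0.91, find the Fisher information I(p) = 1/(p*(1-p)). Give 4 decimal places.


For Bernoulli(p), Fisher information is I(p) = 1/(p*(1-p)).
p = 0.91, 1-p = 0.09.
p*(1-p) = 0.0819.
I(p) = 1/0.0819 = 12.2100

12.2100


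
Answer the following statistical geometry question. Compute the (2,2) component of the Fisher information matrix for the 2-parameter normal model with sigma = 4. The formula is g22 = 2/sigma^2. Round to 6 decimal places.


For the 2-parameter normal family, the Fisher metric has:
  g11 = 1/sigma^2, g22 = 2/sigma^2.
sigma = 4, sigma^2 = 16.
g22 = 0.125000

0.125000


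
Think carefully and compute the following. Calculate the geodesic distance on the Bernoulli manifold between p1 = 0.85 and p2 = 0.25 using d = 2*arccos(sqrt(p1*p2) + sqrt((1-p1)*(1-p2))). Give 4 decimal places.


Geodesic distance on Bernoulli manifold:
d(p1,p2) = 2*arccos(sqrt(p1*p2) + sqrt((1-p1)*(1-p2))).
sqrt(p1*p2) = sqrt(0.85*0.25) = 0.460977.
sqrt((1-p1)*(1-p2)) = sqrt(0.15*0.75) = 0.33541.
arg = 0.460977 + 0.33541 = 0.796387.
d = 2*arccos(0.796387) = 1.2990

1.2990


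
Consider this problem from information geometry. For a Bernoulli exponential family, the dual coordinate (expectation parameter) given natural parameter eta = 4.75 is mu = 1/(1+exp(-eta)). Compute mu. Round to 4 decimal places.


Dual coordinate (expectation parameter) for Bernoulli:
mu = 1/(1+exp(-eta)).
eta = 4.75.
exp(-eta) = exp(-4.75) = 0.008652.
mu = 1/(1+0.008652) = 0.9914

0.9914


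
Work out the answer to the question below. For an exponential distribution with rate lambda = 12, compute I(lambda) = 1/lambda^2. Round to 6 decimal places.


Fisher information for exponential: I(lambda) = 1/lambda^2.
lambda = 12, lambda^2 = 144.
I = 1/144 = 0.006944

0.006944


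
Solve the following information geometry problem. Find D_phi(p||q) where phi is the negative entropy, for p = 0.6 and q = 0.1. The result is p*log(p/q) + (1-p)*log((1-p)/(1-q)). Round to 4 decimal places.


Bregman divergence with negative entropy generator:
D = p*log(p/q) + (1-p)*log((1-p)/(1-q)).
p = 0.6, q = 0.1.
p*log(p/q) = 0.6*log(0.6/0.1) = 1.075056.
(1-p)*log((1-p)/(1-q)) = 0.4*log(0.4/0.9) = -0.324372.
D = 1.075056 + -0.324372 = 0.7507

0.7507


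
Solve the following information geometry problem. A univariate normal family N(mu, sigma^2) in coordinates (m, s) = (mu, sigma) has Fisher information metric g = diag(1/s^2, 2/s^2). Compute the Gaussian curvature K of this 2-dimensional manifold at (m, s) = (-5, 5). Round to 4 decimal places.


The metric has the form g = (A dm^2 + B ds^2)/s^2 with A = 1, B = 2.
Substitute u = sqrt(A/B)*m: g = B*(du^2 + ds^2)/s^2, i.e. B times the
Poincare upper half-plane metric, which has constant Gaussian curvature -1.
Scaling a 2D metric by a constant c divides the Gaussian curvature by c,
so K = -1/B = -1/(2) = -0.5000 everywhere (the point (m, s) = (-5, 5) is irrelevant:
the curvature is constant).
The requested Gaussian curvature is K = -0.5000.

-0.5000


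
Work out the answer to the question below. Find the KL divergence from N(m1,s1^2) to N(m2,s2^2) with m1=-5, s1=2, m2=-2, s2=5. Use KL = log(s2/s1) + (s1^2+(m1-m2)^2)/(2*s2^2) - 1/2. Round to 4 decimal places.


KL divergence between normal distributions:
KL = log(s2/s1) + (s1^2 + (m1-m2)^2)/(2*s2^2) - 1/2.
log(5/2) = 0.916291.
(2^2 + (-5--2)^2)/(2*5^2) = (4 + 9)/50 = 0.26.
KL = 0.916291 + 0.26 - 0.5 = 0.6763

0.6763


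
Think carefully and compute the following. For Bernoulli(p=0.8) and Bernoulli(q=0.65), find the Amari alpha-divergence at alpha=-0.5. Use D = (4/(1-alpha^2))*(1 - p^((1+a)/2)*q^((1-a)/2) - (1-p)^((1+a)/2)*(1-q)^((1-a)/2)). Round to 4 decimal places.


Amari alpha-divergence:
D = (4/(1-alpha^2))*(1 - p^((1+a)/2)*q^((1-a)/2) - (1-p)^((1+a)/2)*(1-q)^((1-a)/2)).
alpha = -0.5, p = 0.8, q = 0.65.
e1 = (1+alpha)/2 = 0.25, e2 = (1-alpha)/2 = 0.75.
t1 = p^e1 * q^e2 = 0.8^0.25 * 0.65^0.75 = 0.684633.
t2 = (1-p)^e1 * (1-q)^e2 = 0.2^0.25 * 0.35^0.75 = 0.304305.
4/(1-alpha^2) = 5.333333.
D = 5.333333*(1 - 0.684633 - 0.304305) = 0.0590

0.0590


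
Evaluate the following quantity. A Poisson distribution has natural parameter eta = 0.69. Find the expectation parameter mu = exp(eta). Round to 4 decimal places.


Expectation parameter for Poisson exponential family:
mu = exp(eta).
eta = 0.69.
mu = exp(0.69) = 1.9937

1.9937


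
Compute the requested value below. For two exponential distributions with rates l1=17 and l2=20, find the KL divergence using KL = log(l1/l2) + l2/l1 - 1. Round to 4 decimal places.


KL divergence for exponential family:
KL = log(l1/l2) + l2/l1 - 1.
log(17/20) = -0.162519.
20/17 = 1.176471.
KL = -0.162519 + 1.176471 - 1 = 0.0140

0.0140


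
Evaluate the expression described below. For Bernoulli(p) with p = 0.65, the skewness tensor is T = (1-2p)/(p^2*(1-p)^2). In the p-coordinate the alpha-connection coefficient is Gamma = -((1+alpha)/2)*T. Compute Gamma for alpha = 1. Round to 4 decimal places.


Skewness (Amari-Chentsov) tensor: T = (1-2p)/(p^2*(1-p)^2).
p = 0.65, 1-2p = -0.3, p^2 = 0.4225, (1-p)^2 = 0.1225.
T = -0.3/(0.4225 * 0.1225) = -5.796401.
In the p-coordinate, Gamma^(alpha) = Gamma^(0) - (alpha/2)*T with Gamma^(0) = (1/2)*g'(p) = -T/2,
so Gamma^(alpha) = -((1+alpha)/2)*T.
alpha = 1, -(1+alpha)/2 = -1.0.
Gamma = -1.0 * -5.796401 = 5.7964

5.7964


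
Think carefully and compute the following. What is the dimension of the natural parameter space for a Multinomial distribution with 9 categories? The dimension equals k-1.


Exponential family dimension calculation:
For Multinomial with k=9 categories, dim = k-1 = 8.

8


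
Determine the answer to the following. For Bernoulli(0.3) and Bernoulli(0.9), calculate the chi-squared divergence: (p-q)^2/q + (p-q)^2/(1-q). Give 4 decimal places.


Chi-squared divergence between Bernoulli distributions:
chi^2 = (p-q)^2/q + (p-q)^2/(1-q).
p = 0.3, q = 0.9, p-q = -0.6.
(p-q)^2 = 0.36.
term1 = 0.36/0.9 = 0.4.
term2 = 0.36/0.1 = 3.6.
chi^2 = 0.4 + 3.6 = 4.0000

4.0000


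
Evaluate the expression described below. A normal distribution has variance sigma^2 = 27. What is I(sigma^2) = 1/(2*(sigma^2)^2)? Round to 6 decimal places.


Fisher information for variance: I(sigma^2) = 1/(2*sigma^4).
sigma^2 = 27, so sigma^4 = 729.
I = 1/(2*729) = 1/1458 = 0.000686

0.000686


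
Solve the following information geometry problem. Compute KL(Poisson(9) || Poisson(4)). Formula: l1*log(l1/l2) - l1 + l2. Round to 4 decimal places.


KL divergence for Poisson:
KL = l1*log(l1/l2) - l1 + l2.
l1 = 9, l2 = 4.
log(9/4) = 0.81093.
l1*log(l1/l2) = 9 * 0.81093 = 7.298372.
KL = 7.298372 - 9 + 4 = 2.2984

2.2984


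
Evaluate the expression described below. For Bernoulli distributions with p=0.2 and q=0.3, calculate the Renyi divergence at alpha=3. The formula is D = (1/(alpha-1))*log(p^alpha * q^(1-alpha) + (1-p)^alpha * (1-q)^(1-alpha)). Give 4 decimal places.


Renyi divergence of order alpha between Bernoulli distributions:
D = (1/(alpha-1))*log(p^alpha * q^(1-alpha) + (1-p)^alpha * (1-q)^(1-alpha)).
alpha = 3, p = 0.2, q = 0.3.
p^alpha * q^(1-alpha) = 0.2^3 * 0.3^-2 = 0.088889.
(1-p)^alpha * (1-q)^(1-alpha) = 0.8^3 * 0.7^-2 = 1.044898.
sum = 0.088889 + 1.044898 = 1.133787.
D = (1/2)*log(1.133787) = 0.0628

0.0628


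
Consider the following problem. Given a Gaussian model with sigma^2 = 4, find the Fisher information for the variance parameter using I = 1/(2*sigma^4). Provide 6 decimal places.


Fisher information for variance: I(sigma^2) = 1/(2*sigma^4).
sigma^2 = 4, so sigma^4 = 16.
I = 1/(2*16) = 1/32 = 0.031250

0.031250


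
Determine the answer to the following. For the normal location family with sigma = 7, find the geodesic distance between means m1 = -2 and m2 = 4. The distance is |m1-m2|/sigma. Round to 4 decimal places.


On the fixed-variance normal subfamily, geodesic distance = |m1-m2|/sigma.
|-2 - 4| = 6.
sigma = 7.
d = 6/7 = 0.8571

0.8571


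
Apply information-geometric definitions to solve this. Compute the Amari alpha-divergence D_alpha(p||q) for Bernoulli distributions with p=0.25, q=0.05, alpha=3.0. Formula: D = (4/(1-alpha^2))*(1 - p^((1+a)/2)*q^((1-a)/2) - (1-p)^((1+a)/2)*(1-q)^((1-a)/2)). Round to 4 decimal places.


Amari alpha-divergence:
D = (4/(1-alpha^2))*(1 - p^((1+a)/2)*q^((1-a)/2) - (1-p)^((1+a)/2)*(1-q)^((1-a)/2)).
alpha = 3.0, p = 0.25, q = 0.05.
e1 = (1+alpha)/2 = 2.0, e2 = (1-alpha)/2 = -1.0.
t1 = p^e1 * q^e2 = 0.25^2.0 * 0.05^-1.0 = 1.25.
t2 = (1-p)^e1 * (1-q)^e2 = 0.75^2.0 * 0.95^-1.0 = 0.592105.
4/(1-alpha^2) = -0.5.
D = -0.5*(1 - 1.25 - 0.592105) = 0.4211

0.4211


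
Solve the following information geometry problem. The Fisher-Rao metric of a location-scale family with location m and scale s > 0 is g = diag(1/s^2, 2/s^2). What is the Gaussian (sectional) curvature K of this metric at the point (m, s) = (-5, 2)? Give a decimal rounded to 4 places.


The metric has the form g = (A dm^2 + B ds^2)/s^2 with A = 1, B = 2.
Substitute u = sqrt(A/B)*m: g = B*(du^2 + ds^2)/s^2, i.e. B times the
Poincare upper half-plane metric, which has constant Gaussian curvature -1.
Scaling a 2D metric by a constant c divides the Gaussian curvature by c,
so K = -1/B = -1/(2) = -0.5000 everywhere (the point (m, s) = (-5, 2) is irrelevant:
the curvature is constant).
The requested Gaussian curvature is K = -0.5000.

-0.5000


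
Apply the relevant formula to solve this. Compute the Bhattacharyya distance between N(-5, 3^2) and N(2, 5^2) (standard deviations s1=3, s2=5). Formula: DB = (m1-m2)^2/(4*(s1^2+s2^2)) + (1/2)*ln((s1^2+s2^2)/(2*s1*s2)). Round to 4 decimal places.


Bhattacharyya distance between two Gaussians:
DB = (m1-m2)^2/(4*(s1^2+s2^2)) + (1/2)*ln((s1^2+s2^2)/(2*s1*s2)).
(m1-m2)^2 = (-7)^2 = 49.
s1^2+s2^2 = 9 + 25 = 34.
term1 = 49/136 = 0.360294.
term2 = 0.5*ln(34/30.0) = 0.062582.
DB = 0.360294 + 0.062582 = 0.4229

0.4229


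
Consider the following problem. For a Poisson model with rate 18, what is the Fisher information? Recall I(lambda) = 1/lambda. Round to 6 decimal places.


Fisher information for Poisson: I(lambda) = 1/lambda.
lambda = 18.
I(lambda) = 1/18 = 0.055556

0.055556


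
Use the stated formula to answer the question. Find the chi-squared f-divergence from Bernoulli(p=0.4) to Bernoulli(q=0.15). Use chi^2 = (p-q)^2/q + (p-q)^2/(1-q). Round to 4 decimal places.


Chi-squared divergence between Bernoulli distributions:
chi^2 = (p-q)^2/q + (p-q)^2/(1-q).
p = 0.4, q = 0.15, p-q = 0.25.
(p-q)^2 = 0.0625.
term1 = 0.0625/0.15 = 0.416667.
term2 = 0.0625/0.85 = 0.073529.
chi^2 = 0.416667 + 0.073529 = 0.4902

0.4902


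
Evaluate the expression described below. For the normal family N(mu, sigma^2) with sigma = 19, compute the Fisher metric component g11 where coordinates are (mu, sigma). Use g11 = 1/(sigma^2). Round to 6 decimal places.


For the 2-parameter normal family, the Fisher metric has:
  g11 = 1/sigma^2, g22 = 2/sigma^2.
sigma = 19, sigma^2 = 361.
g11 = 0.002770

0.002770


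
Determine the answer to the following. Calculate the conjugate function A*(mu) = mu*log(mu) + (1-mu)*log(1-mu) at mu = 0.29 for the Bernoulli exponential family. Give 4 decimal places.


Legendre transform for Bernoulli:
A*(mu) = mu*log(mu) + (1-mu)*log(1-mu).
mu = 0.29, 1-mu = 0.71.
mu*log(mu) = 0.29*log(0.29) = -0.358984.
(1-mu)*log(1-mu) = 0.71*log(0.71) = -0.243168.
A* = -0.358984 + -0.243168 = -0.6022

-0.6022


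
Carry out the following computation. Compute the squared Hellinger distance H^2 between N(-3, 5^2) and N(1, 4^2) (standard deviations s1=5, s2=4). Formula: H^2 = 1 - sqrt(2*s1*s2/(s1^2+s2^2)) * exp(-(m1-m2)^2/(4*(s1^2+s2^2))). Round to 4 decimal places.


Squared Hellinger distance for Gaussians:
H^2 = 1 - sqrt(2*s1*s2/(s1^2+s2^2)) * exp(-(m1-m2)^2/(4*(s1^2+s2^2))).
s1^2 = 25, s2^2 = 16, s1^2+s2^2 = 41.
sqrt(2*5*4/(41)) = 0.98773.
(m1-m2)^2 = (-4)^2 = 16.
exp(-16/(4*41)) = exp(-0.097561) = 0.907047.
H^2 = 1 - 0.98773*0.907047 = 0.1041

0.1041


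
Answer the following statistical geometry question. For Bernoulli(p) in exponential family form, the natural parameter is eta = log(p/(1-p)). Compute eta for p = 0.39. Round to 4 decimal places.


Natural parameter for Bernoulli: eta = log(p/(1-p)).
p = 0.39, 1-p = 0.61.
p/(1-p) = 0.639344.
eta = log(0.639344) = -0.4473

-0.4473


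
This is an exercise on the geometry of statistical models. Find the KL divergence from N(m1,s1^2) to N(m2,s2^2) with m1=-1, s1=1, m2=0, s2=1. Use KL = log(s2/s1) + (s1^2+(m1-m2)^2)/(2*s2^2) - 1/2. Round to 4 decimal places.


KL divergence between normal distributions:
KL = log(s2/s1) + (s1^2 + (m1-m2)^2)/(2*s2^2) - 1/2.
log(1/1) = 0.0.
(1^2 + (-1-0)^2)/(2*1^2) = (1 + 1)/2 = 1.0.
KL = 0.0 + 1.0 - 0.5 = 0.5000

0.5000


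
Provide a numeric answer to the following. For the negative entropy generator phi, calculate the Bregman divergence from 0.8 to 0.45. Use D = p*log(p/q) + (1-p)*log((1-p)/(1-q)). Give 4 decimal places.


Bregman divergence with negative entropy generator:
D = p*log(p/q) + (1-p)*log((1-p)/(1-q)).
p = 0.8, q = 0.45.
p*log(p/q) = 0.8*log(0.8/0.45) = 0.460291.
(1-p)*log((1-p)/(1-q)) = 0.2*log(0.2/0.55) = -0.20232.
D = 0.460291 + -0.20232 = 0.2580

0.2580


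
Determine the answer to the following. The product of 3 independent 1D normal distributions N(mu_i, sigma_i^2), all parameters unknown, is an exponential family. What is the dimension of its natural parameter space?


Exponential family dimension calculation:
Each univariate normal has two natural parameters (mu/sigma^2 and -1/(2 sigma^2)).
With 3 independent components, dim = 2 * 3 = 6.

6


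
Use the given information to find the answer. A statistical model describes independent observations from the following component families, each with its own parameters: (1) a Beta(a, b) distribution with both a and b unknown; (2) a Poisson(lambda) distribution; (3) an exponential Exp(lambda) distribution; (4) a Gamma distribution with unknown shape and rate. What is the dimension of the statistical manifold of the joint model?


The dimension of a statistical manifold equals the number of free
(independent) real parameters of the model. For a product of independent
blocks the parameter counts add.
- Beta (a, b): 2.
- Poisson (lambda): 1.
- exponential (lambda): 1.
- Gamma (shape, rate): 2.
Total = 2 + 1 + 1 + 2 = 6.
Dimension = 6

6


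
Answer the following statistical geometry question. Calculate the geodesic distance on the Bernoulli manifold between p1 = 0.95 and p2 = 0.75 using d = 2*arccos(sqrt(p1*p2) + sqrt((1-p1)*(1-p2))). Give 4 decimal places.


Geodesic distance on Bernoulli manifold:
d(p1,p2) = 2*arccos(sqrt(p1*p2) + sqrt((1-p1)*(1-p2))).
sqrt(p1*p2) = sqrt(0.95*0.75) = 0.844097.
sqrt((1-p1)*(1-p2)) = sqrt(0.05*0.25) = 0.111803.
arg = 0.844097 + 0.111803 = 0.955901.
d = 2*arccos(0.955901) = 0.5962

0.5962


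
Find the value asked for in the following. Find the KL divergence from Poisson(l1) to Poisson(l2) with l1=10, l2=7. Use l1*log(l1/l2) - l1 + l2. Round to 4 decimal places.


KL divergence for Poisson:
KL = l1*log(l1/l2) - l1 + l2.
l1 = 10, l2 = 7.
log(10/7) = 0.356675.
l1*log(l1/l2) = 10 * 0.356675 = 3.566749.
KL = 3.566749 - 10 + 7 = 0.5667

0.5667


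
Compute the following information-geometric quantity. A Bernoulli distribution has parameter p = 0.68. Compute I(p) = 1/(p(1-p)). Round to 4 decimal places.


For Bernoulli(p), Fisher information is I(p) = 1/(p*(1-p)).
p = 0.68, 1-p = 0.32.
p*(1-p) = 0.2176.
I(p) = 1/0.2176 = 4.5956

4.5956


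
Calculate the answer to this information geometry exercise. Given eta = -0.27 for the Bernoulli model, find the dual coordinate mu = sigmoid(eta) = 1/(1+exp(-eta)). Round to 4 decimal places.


Dual coordinate (expectation parameter) for Bernoulli:
mu = 1/(1+exp(-eta)).
eta = -0.27.
exp(-eta) = exp(0.27) = 1.309964.
mu = 1/(1+1.309964) = 0.4329

0.4329


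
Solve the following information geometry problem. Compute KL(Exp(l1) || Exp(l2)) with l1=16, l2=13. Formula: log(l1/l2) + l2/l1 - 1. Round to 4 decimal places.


KL divergence for exponential family:
KL = log(l1/l2) + l2/l1 - 1.
log(16/13) = 0.207639.
13/16 = 0.8125.
KL = 0.207639 + 0.8125 - 1 = 0.0201

0.0201


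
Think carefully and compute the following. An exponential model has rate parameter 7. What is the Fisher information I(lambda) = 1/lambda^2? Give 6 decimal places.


Fisher information for exponential: I(lambda) = 1/lambda^2.
lambda = 7, lambda^2 = 49.
I = 1/49 = 0.020408

0.020408


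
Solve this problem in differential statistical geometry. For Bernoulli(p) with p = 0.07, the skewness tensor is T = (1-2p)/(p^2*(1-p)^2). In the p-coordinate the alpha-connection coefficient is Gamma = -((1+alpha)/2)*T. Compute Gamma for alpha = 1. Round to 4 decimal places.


Skewness (Amari-Chentsov) tensor: T = (1-2p)/(p^2*(1-p)^2).
p = 0.07, 1-2p = 0.86, p^2 = 0.0049, (1-p)^2 = 0.8649.
T = 0.86/(0.0049 * 0.8649) = 202.92543.
In the p-coordinate, Gamma^(alpha) = Gamma^(0) - (alpha/2)*T with Gamma^(0) = (1/2)*g'(p) = -T/2,
so Gamma^(alpha) = -((1+alpha)/2)*T.
alpha = 1, -(1+alpha)/2 = -1.0.
Gamma = -1.0 * 202.92543 = -202.9254

-202.9254
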